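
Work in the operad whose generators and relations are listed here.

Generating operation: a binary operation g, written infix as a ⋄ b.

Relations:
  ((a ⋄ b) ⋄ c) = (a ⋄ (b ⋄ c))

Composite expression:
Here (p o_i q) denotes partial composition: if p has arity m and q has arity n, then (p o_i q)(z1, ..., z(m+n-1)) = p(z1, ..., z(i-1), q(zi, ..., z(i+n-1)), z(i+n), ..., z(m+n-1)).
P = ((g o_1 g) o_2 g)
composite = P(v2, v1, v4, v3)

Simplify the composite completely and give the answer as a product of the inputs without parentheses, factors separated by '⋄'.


v2 ⋄ v1 ⋄ v4 ⋄ v3

The g-tree's shape is irrelevant; the v-reading-order decides.
(v1 ⋄ v4) reduces to v1 ⋄ v4
(v2 ⋄ (v1 ⋄ v4)) reduces to v2 ⋄ v1 ⋄ v4
((v2 ⋄ (v1 ⋄ v4)) ⋄ v3) reduces to v2 ⋄ v1 ⋄ v4 ⋄ v3


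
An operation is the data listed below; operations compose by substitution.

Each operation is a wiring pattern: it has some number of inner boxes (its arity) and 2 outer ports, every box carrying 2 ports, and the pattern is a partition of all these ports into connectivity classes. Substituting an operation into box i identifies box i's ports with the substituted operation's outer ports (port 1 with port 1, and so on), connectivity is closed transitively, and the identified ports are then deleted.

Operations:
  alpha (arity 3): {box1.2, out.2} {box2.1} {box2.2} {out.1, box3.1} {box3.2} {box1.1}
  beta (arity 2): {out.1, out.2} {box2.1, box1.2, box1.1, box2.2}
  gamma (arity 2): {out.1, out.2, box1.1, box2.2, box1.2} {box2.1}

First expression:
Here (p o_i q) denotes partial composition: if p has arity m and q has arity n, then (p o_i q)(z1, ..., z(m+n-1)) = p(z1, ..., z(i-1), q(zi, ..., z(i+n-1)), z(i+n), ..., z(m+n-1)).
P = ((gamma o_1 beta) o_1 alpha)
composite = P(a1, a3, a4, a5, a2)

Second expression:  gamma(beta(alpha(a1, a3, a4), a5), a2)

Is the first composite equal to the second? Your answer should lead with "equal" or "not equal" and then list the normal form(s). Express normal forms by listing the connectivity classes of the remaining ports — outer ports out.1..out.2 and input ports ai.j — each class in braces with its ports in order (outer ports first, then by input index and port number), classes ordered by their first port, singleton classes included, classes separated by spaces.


equal — both sides give {out.1, out.2, a2.2} {a1.1} {a1.2, a4.1, a5.1, a5.2} {a2.1} {a3.1} {a3.2} {a4.2}


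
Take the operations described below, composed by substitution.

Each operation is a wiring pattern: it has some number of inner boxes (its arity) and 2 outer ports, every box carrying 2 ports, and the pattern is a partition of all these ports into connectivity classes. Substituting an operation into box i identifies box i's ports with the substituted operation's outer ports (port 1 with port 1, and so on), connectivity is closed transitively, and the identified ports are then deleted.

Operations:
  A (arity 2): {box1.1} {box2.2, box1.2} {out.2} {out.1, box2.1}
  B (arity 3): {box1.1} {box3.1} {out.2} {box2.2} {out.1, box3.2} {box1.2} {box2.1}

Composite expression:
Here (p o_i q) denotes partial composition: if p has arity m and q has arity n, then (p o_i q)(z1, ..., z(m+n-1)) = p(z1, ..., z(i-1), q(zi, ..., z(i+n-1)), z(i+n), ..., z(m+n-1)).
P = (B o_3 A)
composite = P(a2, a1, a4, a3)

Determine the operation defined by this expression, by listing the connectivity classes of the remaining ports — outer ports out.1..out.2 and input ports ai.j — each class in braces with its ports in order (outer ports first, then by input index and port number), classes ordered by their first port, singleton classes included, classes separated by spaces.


{out.1} {out.2} {a1.1} {a1.2} {a2.1} {a2.2} {a3.1} {a3.2, a4.2} {a4.1}

Treat the ports identified at B as solder joints: merge, then drop.
after A, the pattern on (a4, a3) reads {out.1, a3.1} {out.2} {a3.2, a4.2} {a4.1} (out.j = its outer ports)
after B, the pattern on (a2, a1, a4, a3) reads {out.1} {out.2} {a1.1} {a1.2} {a2.1} {a2.2} {a3.1} {a3.2, a4.2} {a4.1} (out.j = its outer ports)


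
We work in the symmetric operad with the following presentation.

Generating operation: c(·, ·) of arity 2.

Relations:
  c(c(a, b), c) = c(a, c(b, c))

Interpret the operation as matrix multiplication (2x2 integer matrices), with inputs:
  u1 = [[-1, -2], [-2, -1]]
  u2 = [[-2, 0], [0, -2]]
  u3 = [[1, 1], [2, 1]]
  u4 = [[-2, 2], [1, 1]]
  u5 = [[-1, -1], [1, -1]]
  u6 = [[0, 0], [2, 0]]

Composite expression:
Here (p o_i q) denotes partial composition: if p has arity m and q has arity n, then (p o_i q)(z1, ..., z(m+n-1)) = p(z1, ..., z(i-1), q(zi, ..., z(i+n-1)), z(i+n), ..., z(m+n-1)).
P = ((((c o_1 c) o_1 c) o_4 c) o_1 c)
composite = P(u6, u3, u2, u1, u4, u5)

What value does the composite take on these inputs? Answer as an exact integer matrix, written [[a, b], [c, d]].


c(u6, u3) = [[0, 0], [2, 2]]
c(c(u6, u3), u2) = [[0, 0], [-4, -4]]
c(c(c(u6, u3), u2), u1) = [[0, 0], [12, 12]]
c(u4, u5) = [[4, 0], [0, -2]]
c(c(c(c(u6, u3), u2), u1), c(u4, u5)) = [[0, 0], [48, -24]]

[[0, 0], [48, -24]]


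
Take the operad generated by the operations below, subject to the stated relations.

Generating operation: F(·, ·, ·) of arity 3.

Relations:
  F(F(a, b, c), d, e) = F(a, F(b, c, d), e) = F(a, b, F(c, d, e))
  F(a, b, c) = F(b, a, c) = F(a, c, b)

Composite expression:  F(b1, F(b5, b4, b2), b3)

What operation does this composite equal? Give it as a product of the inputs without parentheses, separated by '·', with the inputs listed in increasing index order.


b1 · b2 · b3 · b4 · b5


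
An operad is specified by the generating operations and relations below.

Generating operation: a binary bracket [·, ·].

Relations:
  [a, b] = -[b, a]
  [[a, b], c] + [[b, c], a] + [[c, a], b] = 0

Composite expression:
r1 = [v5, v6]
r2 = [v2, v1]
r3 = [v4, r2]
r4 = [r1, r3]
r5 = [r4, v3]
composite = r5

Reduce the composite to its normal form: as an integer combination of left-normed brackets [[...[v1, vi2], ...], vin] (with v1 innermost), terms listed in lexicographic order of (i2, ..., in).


-[[[[[v1, v2], v4], v5], v6], v3] + [[[[[v1, v2], v4], v6], v5], v3]

In the tensor algebra, words opening v1 carry the v1-anchored form.
Composite bracket: [[[v5, v6], [v4, [v2, v1]]], v3]
Each bracket splits as ab - ba, giving 32 signed words (2^5 = 32).
Coefficients come from the v1-initial words:
  the word v1v2v4v5v6v3 carries sign -1 and contributes -[[[[[v1, v2], v4], v5], v6], v3]
  the word v1v2v4v6v5v3 carries sign +1 and contributes +[[[[[v1, v2], v4], v6], v5], v3]


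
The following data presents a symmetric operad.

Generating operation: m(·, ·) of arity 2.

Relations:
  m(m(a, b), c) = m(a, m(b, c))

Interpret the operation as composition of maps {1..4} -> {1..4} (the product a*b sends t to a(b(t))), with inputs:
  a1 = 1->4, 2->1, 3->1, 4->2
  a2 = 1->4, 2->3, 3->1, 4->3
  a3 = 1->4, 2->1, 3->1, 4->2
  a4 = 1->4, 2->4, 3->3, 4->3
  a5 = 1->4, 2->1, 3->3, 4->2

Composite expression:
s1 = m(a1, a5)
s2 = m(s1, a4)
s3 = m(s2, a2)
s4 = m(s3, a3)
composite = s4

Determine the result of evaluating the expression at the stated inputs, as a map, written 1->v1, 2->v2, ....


m(a1, a5) = 1->2, 2->4, 3->1, 4->1
m(m(a1, a5), a4) = 1->1, 2->1, 3->1, 4->1
m(m(m(a1, a5), a4), a2) = 1->1, 2->1, 3->1, 4->1
m(m(m(m(a1, a5), a4), a2), a3) = 1->1, 2->1, 3->1, 4->1

1->1, 2->1, 3->1, 4->1


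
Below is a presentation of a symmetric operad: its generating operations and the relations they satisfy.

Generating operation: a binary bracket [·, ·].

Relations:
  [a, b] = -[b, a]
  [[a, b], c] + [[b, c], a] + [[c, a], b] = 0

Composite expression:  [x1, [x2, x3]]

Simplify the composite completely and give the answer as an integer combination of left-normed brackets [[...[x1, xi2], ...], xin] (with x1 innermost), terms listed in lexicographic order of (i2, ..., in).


[[x1, x2], x3] - [[x1, x3], x2]


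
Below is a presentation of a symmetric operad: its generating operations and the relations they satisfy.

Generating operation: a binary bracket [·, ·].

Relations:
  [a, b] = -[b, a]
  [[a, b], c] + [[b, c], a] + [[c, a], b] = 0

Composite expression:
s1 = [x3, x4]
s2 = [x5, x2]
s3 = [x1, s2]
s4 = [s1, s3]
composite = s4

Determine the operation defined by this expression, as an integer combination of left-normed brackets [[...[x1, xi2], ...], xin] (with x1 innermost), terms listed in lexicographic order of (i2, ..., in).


A multilinear Lie element is pinned by x1-initial words (x1 innermost).
Composite bracket: [[x3, x4], [x1, [x5, x2]]]
Full expansion: 16 signed words from ab - ba (2^4 = 16).
The x1-initial words carry the normal form:
  the word x1x2x5x3x4 carries sign +1 and contributes +[[[[x1, x2], x5], x3], x4]
  the word x1x2x5x4x3 carries sign -1 and contributes -[[[[x1, x2], x5], x4], x3]
  the word x1x5x2x3x4 carries sign -1 and contributes -[[[[x1, x5], x2], x3], x4]
  the word x1x5x2x4x3 carries sign +1 and contributes +[[[[x1, x5], x2], x4], x3]

[[[[x1, x2], x5], x3], x4] - [[[[x1, x2], x5], x4], x3] - [[[[x1, x5], x2], x3], x4] + [[[[x1, x5], x2], x4], x3]


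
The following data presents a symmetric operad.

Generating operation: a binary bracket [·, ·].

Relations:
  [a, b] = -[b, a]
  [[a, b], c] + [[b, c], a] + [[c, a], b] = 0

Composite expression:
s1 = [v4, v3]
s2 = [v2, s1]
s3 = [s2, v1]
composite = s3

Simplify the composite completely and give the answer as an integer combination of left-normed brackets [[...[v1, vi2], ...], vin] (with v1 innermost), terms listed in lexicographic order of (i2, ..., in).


[[[v1, v2], v3], v4] - [[[v1, v2], v4], v3] - [[[v1, v3], v4], v2] + [[[v1, v4], v3], v2]


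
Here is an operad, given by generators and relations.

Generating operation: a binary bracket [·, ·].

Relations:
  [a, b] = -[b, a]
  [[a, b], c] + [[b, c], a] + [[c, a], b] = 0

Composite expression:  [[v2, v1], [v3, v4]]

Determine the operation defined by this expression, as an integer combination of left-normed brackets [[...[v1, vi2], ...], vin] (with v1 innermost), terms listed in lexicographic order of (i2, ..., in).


-[[[v1, v2], v3], v4] + [[[v1, v2], v4], v3]

Left-normed coefficients sit on the v1-initial expansion words.
Composite bracket: [[v2, v1], [v3, v4]]
Each bracket splits as ab - ba, giving 8 signed words (2^3 = 8).
Words beginning with v1 determine it all:
  word v1v2v3v4 has sign -1, contributing -[[[v1, v2], v3], v4]
  word v1v2v4v3 has sign +1, contributing +[[[v1, v2], v4], v3]


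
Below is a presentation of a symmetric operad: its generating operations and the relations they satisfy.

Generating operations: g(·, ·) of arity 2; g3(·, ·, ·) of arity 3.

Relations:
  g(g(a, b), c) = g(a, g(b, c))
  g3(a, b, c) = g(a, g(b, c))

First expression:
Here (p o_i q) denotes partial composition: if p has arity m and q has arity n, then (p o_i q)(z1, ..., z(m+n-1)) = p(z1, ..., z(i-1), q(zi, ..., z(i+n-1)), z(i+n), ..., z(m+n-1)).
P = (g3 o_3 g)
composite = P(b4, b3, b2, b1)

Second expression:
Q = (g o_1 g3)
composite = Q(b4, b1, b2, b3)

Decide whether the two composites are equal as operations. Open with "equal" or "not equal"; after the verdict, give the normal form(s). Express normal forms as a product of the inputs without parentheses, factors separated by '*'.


not equal: they reduce to b4 * b3 * b2 * b1 and b4 * b1 * b2 * b3

Reducing the first expression gives b4 * b3 * b2 * b1
Reducing the second expression gives b4 * b1 * b2 * b3
No match — not equal.


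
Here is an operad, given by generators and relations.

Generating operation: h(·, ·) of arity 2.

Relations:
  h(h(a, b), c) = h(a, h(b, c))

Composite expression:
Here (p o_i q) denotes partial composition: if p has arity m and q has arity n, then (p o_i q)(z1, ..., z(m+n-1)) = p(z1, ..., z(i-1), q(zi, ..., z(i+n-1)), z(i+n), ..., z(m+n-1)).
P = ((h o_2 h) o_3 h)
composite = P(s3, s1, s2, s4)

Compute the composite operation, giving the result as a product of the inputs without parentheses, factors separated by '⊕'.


Key point: h is associative — brackets drop, the s-order remains.
h(s2, s4) flattens to s2 ⊕ s4
h(s1, h(s2, s4)) flattens to s1 ⊕ s2 ⊕ s4
h(s3, h(s1, h(s2, s4))) flattens to s3 ⊕ s1 ⊕ s2 ⊕ s4

s3 ⊕ s1 ⊕ s2 ⊕ s4


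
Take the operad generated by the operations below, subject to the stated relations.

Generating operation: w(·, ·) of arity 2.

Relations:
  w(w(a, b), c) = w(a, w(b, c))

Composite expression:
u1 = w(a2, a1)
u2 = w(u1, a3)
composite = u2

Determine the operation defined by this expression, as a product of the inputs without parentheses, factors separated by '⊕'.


a2 ⊕ a1 ⊕ a3

Every regrouping of w is equal, so read the a-inputs in written order.
w(a2, a1) unparenthesizes to a2 ⊕ a1
w(w(a2, a1), a3) unparenthesizes to a2 ⊕ a1 ⊕ a3


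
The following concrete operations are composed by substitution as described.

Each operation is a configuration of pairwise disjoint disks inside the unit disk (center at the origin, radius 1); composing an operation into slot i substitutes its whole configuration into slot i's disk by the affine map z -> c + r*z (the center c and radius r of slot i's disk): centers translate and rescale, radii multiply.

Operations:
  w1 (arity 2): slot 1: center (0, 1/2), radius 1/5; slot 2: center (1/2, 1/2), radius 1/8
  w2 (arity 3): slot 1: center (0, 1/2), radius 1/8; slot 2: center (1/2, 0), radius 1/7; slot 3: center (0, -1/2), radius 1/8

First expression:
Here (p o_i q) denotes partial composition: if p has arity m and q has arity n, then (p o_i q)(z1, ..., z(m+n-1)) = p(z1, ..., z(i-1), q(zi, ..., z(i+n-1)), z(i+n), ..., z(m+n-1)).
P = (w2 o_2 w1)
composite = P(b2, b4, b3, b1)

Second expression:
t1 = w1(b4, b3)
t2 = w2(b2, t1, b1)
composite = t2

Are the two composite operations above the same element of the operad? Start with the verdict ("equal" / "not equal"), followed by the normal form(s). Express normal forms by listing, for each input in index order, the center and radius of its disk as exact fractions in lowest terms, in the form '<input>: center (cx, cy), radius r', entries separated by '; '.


The first composite normalizes to b1: center (0, -1/2), radius 1/8; b2: center (0, 1/2), radius 1/8; b3: center (4/7, 1/14), radius 1/56; b4: center (1/2, 1/14), radius 1/35
The second composite normalizes to b1: center (0, -1/2), radius 1/8; b2: center (0, 1/2), radius 1/8; b3: center (4/7, 1/14), radius 1/56; b4: center (1/2, 1/14), radius 1/35
Identical normal forms: equal.

equal — both sides give b1: center (0, -1/2), radius 1/8; b2: center (0, 1/2), radius 1/8; b3: center (4/7, 1/14), radius 1/56; b4: center (1/2, 1/14), radius 1/35


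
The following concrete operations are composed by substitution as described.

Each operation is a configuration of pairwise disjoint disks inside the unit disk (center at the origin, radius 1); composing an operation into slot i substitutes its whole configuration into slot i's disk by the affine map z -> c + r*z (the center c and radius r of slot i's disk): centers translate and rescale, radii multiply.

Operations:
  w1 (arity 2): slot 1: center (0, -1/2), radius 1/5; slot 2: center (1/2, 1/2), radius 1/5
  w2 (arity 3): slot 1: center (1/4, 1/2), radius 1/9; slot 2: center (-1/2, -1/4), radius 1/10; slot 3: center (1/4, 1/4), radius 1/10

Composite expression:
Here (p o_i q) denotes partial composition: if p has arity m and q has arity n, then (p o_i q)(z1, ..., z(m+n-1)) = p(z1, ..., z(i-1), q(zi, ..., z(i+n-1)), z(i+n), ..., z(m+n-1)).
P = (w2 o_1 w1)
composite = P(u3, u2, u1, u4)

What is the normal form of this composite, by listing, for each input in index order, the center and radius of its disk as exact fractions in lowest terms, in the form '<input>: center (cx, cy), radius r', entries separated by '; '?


Follow each u-input down from w2: c' goes to c + r*c', radius to r*r'.
u3: after 2 affine steps, its disk has center (1/4, 4/9), radius 1/45
u2: after 2 affine steps, its disk has center (11/36, 5/9), radius 1/45
u1: after 1 affine step, its disk has center (-1/2, -1/4), radius 1/10
u4: after 1 affine step, its disk has center (1/4, 1/4), radius 1/10

u1: center (-1/2, -1/4), radius 1/10; u2: center (11/36, 5/9), radius 1/45; u3: center (1/4, 4/9), radius 1/45; u4: center (1/4, 1/4), radius 1/10


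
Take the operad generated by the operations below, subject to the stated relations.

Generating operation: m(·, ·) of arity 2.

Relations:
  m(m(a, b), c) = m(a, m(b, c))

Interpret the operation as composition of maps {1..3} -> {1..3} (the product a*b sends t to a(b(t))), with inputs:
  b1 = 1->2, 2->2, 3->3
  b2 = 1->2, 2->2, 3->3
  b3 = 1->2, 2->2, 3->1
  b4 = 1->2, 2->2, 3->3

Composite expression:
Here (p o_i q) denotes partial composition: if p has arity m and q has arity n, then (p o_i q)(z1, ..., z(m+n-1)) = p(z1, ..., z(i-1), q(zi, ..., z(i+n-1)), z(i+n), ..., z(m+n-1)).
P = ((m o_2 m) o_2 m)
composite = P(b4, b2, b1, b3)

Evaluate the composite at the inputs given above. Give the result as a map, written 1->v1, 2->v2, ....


1->2, 2->2, 3->2

m(b2, b1) = 1->2, 2->2, 3->3
m(m(b2, b1), b3) = 1->2, 2->2, 3->2
m(b4, m(m(b2, b1), b3)) = 1->2, 2->2, 3->2


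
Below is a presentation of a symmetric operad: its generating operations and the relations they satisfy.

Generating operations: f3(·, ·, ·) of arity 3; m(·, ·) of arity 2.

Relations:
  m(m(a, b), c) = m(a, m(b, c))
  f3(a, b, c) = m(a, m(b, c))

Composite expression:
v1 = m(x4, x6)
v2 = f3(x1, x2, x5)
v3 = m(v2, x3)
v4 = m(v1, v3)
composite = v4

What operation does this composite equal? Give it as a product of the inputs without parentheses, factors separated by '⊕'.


Under associativity of m, the answer is the x's in reading order.
m(x4, x6) unparenthesizes to x4 ⊕ x6
f3(x1, x2, x5) unparenthesizes to x1 ⊕ x2 ⊕ x5
m(f3(x1, x2, x5), x3) unparenthesizes to x1 ⊕ x2 ⊕ x5 ⊕ x3
m(m(x4, x6), m(f3(x1, x2, x5), x3)) unparenthesizes to x4 ⊕ x6 ⊕ x1 ⊕ x2 ⊕ x5 ⊕ x3

x4 ⊕ x6 ⊕ x1 ⊕ x2 ⊕ x5 ⊕ x3


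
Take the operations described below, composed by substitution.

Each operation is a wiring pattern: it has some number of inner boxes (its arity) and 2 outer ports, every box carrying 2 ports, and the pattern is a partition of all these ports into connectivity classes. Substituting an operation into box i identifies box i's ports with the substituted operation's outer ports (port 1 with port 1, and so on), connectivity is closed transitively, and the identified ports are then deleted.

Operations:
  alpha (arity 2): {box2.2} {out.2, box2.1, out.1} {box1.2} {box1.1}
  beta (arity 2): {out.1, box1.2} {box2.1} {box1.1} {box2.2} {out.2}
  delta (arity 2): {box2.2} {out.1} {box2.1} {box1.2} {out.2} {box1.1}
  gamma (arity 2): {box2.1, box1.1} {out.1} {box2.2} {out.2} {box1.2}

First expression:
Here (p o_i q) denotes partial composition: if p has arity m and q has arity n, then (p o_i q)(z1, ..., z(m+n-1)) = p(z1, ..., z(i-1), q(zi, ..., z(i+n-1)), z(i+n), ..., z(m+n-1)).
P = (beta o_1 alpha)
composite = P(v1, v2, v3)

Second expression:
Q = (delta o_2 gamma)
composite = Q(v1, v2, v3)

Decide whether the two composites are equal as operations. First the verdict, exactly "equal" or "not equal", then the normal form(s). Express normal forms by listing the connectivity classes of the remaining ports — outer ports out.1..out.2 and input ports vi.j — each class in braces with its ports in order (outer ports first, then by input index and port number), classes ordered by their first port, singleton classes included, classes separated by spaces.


not equal: they reduce to {out.1, v2.1} {out.2} {v1.1} {v1.2} {v2.2} {v3.1} {v3.2} and {out.1} {out.2} {v1.1} {v1.2} {v2.1, v3.1} {v2.2} {v3.2}

The first composite normalizes to {out.1, v2.1} {out.2} {v1.1} {v1.2} {v2.2} {v3.1} {v3.2}
The second composite normalizes to {out.1} {out.2} {v1.1} {v1.2} {v2.1, v3.1} {v2.2} {v3.2}
Distinct normal forms: not equal.


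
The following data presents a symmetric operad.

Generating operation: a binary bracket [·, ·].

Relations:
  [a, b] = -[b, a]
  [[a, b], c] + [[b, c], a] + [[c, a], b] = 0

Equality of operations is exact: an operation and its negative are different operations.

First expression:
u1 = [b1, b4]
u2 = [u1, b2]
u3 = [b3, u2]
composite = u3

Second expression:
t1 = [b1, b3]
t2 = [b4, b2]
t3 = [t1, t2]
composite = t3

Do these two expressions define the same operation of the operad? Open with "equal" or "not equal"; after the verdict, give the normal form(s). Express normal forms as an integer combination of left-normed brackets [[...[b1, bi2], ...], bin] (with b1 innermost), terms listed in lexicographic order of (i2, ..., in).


not equal: they reduce to -[[[b1, b4], b2], b3] and -[[[b1, b3], b2], b4] + [[[b1, b3], b4], b2]


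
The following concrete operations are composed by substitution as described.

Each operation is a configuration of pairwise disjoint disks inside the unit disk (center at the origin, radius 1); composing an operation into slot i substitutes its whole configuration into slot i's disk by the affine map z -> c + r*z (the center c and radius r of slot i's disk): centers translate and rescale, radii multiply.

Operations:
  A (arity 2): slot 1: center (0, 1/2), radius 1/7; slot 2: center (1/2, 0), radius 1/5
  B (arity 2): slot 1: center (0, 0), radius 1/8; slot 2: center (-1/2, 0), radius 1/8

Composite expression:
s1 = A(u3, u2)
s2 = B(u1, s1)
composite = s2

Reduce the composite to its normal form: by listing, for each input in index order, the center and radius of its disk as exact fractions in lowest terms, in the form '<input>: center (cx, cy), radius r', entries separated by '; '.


u1: center (0, 0), radius 1/8; u2: center (-7/16, 0), radius 1/40; u3: center (-1/2, 1/16), radius 1/56


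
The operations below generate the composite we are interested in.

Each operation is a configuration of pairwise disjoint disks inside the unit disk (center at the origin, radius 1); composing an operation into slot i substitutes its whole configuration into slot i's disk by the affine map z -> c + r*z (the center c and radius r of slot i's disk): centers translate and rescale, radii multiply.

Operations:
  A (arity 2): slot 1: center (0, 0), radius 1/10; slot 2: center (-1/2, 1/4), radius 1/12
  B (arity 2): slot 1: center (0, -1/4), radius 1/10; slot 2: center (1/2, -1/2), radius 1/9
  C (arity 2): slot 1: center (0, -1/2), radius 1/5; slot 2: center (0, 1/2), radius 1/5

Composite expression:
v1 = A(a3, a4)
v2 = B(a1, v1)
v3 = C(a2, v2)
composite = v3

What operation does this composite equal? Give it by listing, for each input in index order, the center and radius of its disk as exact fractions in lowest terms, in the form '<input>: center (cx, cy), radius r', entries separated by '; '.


Below C, radii multiply path by path; the a-disk centers shift.
for a2, the 1-step affine chain lands on center (0, -1/2), radius 1/5
for a1, the 2-step affine chain lands on center (0, 9/20), radius 1/50
for a3, the 3-step affine chain lands on center (1/10, 2/5), radius 1/450
for a4, the 3-step affine chain lands on center (4/45, 73/180), radius 1/540

a1: center (0, 9/20), radius 1/50; a2: center (0, -1/2), radius 1/5; a3: center (1/10, 2/5), radius 1/450; a4: center (4/45, 73/180), radius 1/540


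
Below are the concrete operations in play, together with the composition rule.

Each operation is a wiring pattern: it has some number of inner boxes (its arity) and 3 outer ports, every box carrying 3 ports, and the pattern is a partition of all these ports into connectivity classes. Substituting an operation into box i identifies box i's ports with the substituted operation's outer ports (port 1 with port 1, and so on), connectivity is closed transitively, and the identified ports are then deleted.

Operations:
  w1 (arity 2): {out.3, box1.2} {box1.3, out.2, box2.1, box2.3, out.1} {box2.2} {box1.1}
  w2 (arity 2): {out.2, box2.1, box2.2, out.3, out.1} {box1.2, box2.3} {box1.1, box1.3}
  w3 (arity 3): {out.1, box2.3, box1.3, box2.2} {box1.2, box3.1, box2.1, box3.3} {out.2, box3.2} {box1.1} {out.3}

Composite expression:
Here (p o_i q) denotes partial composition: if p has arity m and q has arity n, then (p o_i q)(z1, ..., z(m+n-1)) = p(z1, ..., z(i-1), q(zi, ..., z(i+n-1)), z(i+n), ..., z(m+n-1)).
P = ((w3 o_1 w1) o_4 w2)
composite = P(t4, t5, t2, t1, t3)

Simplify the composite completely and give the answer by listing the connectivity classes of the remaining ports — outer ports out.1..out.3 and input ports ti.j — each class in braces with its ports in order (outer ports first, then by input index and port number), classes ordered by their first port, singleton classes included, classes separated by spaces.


{out.1, t2.2, t2.3, t4.2} {out.2, t2.1, t3.1, t3.2, t4.3, t5.1, t5.3} {out.3} {t1.1, t1.3} {t1.2, t3.3} {t4.1} {t5.2}

After gluing at w3, chains via deleted ports link the t-ports.
after w1, the pattern on (t4, t5) reads {out.1, out.2, t4.3, t5.1, t5.3} {out.3, t4.2} {t4.1} {t5.2} (out.j = its outer ports)
after w2, the pattern on (t1, t3) reads {out.1, out.2, out.3, t3.1, t3.2} {t1.1, t1.3} {t1.2, t3.3} (out.j = its outer ports)
after w3, the pattern on (t4, t5, t2, t1, t3) reads {out.1, t2.2, t2.3, t4.2} {out.2, t2.1, t3.1, t3.2, t4.3, t5.1, t5.3} {out.3} {t1.1, t1.3} {t1.2, t3.3} {t4.1} {t5.2} (out.j = its outer ports)


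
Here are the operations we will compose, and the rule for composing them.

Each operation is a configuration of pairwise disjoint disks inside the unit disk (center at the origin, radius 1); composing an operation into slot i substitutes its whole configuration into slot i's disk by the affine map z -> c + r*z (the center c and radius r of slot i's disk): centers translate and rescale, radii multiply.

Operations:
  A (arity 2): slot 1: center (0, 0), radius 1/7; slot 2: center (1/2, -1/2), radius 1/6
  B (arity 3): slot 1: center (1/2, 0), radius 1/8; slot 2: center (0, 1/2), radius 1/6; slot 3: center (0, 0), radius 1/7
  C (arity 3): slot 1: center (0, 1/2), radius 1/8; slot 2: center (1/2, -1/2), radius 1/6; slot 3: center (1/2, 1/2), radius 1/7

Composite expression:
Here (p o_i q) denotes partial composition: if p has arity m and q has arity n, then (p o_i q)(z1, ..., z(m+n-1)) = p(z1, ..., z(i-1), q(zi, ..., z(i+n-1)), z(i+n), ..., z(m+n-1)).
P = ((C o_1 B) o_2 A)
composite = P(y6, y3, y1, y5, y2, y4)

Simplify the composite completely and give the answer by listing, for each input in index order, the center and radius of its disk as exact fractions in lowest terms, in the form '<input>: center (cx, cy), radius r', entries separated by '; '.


y1: center (1/96, 53/96), radius 1/288; y2: center (1/2, -1/2), radius 1/6; y3: center (0, 9/16), radius 1/336; y4: center (1/2, 1/2), radius 1/7; y5: center (0, 1/2), radius 1/56; y6: center (1/16, 1/2), radius 1/64

Follow each y-input down from C: c' goes to c + r*c', radius to r*r'.
input y6: composing its 2 substitution steps yields center (1/16, 1/2), radius 1/64
input y3: composing its 3 substitution steps yields center (0, 9/16), radius 1/336
input y1: composing its 3 substitution steps yields center (1/96, 53/96), radius 1/288
input y5: composing its 2 substitution steps yields center (0, 1/2), radius 1/56
input y2: composing its 1 substitution step yields center (1/2, -1/2), radius 1/6
input y4: composing its 1 substitution step yields center (1/2, 1/2), radius 1/7


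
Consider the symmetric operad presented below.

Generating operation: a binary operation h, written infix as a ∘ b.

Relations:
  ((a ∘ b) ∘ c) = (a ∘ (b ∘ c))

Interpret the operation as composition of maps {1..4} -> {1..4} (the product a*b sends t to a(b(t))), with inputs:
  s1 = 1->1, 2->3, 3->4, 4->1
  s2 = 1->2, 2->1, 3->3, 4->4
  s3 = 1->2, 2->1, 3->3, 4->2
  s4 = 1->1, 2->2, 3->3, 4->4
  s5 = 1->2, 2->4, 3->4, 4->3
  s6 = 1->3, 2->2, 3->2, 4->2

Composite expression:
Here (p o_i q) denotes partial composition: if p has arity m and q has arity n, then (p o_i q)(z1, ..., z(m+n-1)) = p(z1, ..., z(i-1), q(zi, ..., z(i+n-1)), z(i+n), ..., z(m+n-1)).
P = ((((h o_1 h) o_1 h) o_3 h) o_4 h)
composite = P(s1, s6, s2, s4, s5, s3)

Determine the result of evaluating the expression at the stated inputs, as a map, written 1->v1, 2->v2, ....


1->3, 2->4, 3->3, 4->3

(s1 ∘ s6) = 1->4, 2->3, 3->3, 4->3
(s4 ∘ s5) = 1->2, 2->4, 3->4, 4->3
(s2 ∘ (s4 ∘ s5)) = 1->1, 2->4, 3->4, 4->3
((s1 ∘ s6) ∘ (s2 ∘ (s4 ∘ s5))) = 1->4, 2->3, 3->3, 4->3
(((s1 ∘ s6) ∘ (s2 ∘ (s4 ∘ s5))) ∘ s3) = 1->3, 2->4, 3->3, 4->3


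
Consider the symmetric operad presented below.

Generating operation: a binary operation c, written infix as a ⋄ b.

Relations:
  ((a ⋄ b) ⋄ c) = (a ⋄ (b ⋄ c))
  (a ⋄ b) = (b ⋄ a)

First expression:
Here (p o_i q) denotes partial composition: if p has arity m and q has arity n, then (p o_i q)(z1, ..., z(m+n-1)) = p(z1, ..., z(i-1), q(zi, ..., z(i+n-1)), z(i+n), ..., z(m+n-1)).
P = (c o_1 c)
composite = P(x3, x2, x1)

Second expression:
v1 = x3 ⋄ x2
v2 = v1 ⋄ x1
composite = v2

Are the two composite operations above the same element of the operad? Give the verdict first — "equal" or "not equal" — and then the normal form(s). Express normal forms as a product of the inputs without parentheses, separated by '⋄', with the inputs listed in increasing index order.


equal; both compose to x1 ⋄ x2 ⋄ x3

Reducing the first expression gives x1 ⋄ x2 ⋄ x3
Reducing the second expression gives x1 ⋄ x2 ⋄ x3
Same normal form: equal.


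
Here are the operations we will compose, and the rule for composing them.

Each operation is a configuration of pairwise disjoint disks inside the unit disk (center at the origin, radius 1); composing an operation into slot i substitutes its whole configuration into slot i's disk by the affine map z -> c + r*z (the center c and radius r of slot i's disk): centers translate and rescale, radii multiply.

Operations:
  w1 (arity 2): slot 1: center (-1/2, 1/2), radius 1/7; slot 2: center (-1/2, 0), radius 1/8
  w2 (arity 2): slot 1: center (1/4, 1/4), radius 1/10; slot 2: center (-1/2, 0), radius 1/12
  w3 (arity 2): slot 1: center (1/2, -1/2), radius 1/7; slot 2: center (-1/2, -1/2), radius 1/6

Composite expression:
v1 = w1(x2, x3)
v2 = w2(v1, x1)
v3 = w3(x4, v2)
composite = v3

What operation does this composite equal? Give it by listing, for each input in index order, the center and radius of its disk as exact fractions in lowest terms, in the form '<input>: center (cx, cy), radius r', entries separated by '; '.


x1: center (-7/12, -1/2), radius 1/72; x2: center (-7/15, -9/20), radius 1/420; x3: center (-7/15, -11/24), radius 1/480; x4: center (1/2, -1/2), radius 1/7

Nesting under w3 composes maps z -> c + r*z down each x-path.
input x4: composing its 1 substitution step yields center (1/2, -1/2), radius 1/7
input x2: composing its 3 substitution steps yields center (-7/15, -9/20), radius 1/420
input x3: composing its 3 substitution steps yields center (-7/15, -11/24), radius 1/480
input x1: composing its 2 substitution steps yields center (-7/12, -1/2), radius 1/72


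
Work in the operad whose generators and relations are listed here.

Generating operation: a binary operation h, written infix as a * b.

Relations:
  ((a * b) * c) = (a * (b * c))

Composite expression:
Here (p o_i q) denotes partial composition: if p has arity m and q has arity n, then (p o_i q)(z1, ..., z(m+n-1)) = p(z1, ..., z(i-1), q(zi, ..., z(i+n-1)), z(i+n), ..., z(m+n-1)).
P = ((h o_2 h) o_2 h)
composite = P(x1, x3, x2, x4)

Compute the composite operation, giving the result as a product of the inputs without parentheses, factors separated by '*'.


Under associativity of h, the answer is the x's in reading order.
(x3 * x2) linearizes to x3 * x2
((x3 * x2) * x4) linearizes to x3 * x2 * x4
(x1 * ((x3 * x2) * x4)) linearizes to x1 * x3 * x2 * x4

x1 * x3 * x2 * x4


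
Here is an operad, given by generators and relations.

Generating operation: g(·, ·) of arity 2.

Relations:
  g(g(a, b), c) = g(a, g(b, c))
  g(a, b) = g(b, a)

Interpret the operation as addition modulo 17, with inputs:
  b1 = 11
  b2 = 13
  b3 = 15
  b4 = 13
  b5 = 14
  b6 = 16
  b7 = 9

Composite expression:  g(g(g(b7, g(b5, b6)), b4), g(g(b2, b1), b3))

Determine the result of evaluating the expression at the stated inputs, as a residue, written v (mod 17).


6 (mod 17)

g(b5, b6) = 13
g(b7, g(b5, b6)) = 5
g(g(b7, g(b5, b6)), b4) = 1
g(b2, b1) = 7
g(g(b2, b1), b3) = 5
g(g(g(b7, g(b5, b6)), b4), g(g(b2, b1), b3)) = 6


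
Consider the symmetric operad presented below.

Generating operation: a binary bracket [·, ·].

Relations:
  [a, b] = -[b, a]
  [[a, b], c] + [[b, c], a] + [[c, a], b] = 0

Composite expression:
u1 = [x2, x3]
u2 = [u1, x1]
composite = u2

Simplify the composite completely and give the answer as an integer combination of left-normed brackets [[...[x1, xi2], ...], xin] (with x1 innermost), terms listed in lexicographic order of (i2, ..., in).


-[[x1, x2], x3] + [[x1, x3], x2]

A multilinear Lie element is pinned by x1-initial words (x1 innermost).
Composite bracket: [[x2, x3], x1]
Applying ab - ba throughout gives 4 signed words (2^2 = 4).
Only words starting with x1 matter:
  from x1x2x3, sign -1: term -[[x1, x2], x3]
  from x1x3x2, sign +1: term +[[x1, x3], x2]


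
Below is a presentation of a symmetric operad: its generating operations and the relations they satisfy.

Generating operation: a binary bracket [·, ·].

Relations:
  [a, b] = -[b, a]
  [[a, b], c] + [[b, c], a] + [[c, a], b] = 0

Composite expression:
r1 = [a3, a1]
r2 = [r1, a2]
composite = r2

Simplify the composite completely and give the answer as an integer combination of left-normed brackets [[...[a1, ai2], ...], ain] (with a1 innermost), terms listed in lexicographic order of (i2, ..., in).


-[[a1, a3], a2]

A multilinear Lie element is pinned by a1-initial words (a1 innermost).
Composite bracket: [[a3, a1], a2]
Expanding via [a, b] = ab - ba: 4 signed words (2^2 = 4).
Words beginning with a1 determine it all:
  sign of a1a3a2 is -1, so it contributes -[[a1, a3], a2]


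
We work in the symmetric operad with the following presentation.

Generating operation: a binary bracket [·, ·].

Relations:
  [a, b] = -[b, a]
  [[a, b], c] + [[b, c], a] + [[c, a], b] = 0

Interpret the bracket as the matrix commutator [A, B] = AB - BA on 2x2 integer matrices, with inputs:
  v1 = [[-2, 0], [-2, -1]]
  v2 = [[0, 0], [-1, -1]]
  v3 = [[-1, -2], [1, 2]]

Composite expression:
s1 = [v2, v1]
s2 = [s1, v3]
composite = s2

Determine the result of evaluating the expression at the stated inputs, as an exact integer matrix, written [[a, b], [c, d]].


[v2, v1] = [[0, 0], [3, 0]]
[[v2, v1], v3] = [[6, 0], [-9, -6]]

[[6, 0], [-9, -6]]


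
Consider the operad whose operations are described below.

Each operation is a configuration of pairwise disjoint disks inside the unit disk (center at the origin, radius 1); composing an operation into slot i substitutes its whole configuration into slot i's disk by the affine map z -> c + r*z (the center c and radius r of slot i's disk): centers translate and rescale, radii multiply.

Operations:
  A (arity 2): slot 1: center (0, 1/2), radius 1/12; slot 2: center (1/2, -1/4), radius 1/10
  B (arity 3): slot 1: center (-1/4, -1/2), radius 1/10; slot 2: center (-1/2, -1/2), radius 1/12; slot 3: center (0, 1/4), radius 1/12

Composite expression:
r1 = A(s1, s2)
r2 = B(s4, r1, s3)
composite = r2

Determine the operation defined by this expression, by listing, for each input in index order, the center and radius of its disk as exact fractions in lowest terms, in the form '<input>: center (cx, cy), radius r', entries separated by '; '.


Follow each s-input down from B: c' goes to c + r*c', radius to r*r'.
for s4, the 1-step affine chain lands on center (-1/4, -1/2), radius 1/10
for s1, the 2-step affine chain lands on center (-1/2, -11/24), radius 1/144
for s2, the 2-step affine chain lands on center (-11/24, -25/48), radius 1/120
for s3, the 1-step affine chain lands on center (0, 1/4), radius 1/12

s1: center (-1/2, -11/24), radius 1/144; s2: center (-11/24, -25/48), radius 1/120; s3: center (0, 1/4), radius 1/12; s4: center (-1/4, -1/2), radius 1/10


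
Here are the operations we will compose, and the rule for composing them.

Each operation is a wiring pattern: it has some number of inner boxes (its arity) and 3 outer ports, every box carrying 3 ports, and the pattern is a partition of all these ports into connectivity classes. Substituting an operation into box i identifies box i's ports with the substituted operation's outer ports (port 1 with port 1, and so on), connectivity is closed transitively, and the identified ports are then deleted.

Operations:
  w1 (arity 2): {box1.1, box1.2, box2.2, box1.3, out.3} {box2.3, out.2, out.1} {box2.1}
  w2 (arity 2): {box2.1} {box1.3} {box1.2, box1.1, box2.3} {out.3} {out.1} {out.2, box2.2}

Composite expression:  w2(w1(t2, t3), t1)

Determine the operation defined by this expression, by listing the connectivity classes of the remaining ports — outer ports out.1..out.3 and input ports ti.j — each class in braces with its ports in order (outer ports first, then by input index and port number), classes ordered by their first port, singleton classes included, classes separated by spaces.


{out.1} {out.2, t1.2} {out.3} {t1.1} {t1.3, t3.3} {t2.1, t2.2, t2.3, t3.2} {t3.1}

Substituting into w2 glues patterns; closure does the rest.
stage w1: inputs (t2, t3), connectivity {out.1, out.2, t3.3} {out.3, t2.1, t2.2, t2.3, t3.2} {t3.1}, out.j its boundary
stage w2: inputs (t2, t3, t1), connectivity {out.1} {out.2, t1.2} {out.3} {t1.1} {t1.3, t3.3} {t2.1, t2.2, t2.3, t3.2} {t3.1}, out.j its boundary


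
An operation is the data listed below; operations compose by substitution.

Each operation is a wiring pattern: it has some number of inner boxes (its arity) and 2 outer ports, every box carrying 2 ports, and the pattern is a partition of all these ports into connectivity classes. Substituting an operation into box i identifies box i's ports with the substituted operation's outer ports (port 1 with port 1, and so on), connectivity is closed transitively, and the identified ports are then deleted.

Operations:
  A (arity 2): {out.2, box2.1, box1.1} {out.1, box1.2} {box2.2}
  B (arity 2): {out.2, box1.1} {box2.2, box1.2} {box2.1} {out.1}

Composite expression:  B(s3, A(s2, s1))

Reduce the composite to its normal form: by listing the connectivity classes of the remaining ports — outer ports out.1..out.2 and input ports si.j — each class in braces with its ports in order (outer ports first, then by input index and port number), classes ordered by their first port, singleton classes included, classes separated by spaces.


{out.1} {out.2, s3.1} {s1.1, s2.1, s3.2} {s1.2} {s2.2}


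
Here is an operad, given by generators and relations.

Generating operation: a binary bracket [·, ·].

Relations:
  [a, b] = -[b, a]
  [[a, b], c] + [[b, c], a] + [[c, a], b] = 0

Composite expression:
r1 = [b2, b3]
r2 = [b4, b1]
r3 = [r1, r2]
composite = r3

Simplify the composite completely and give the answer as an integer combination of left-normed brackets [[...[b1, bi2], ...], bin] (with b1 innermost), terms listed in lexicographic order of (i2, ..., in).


[[[b1, b4], b2], b3] - [[[b1, b4], b3], b2]

In the tensor algebra, words opening b1 carry the b1-anchored form.
Composite bracket: [[b2, b3], [b4, b1]]
Full expansion: 8 signed words from ab - ba (2^3 = 8).
The b1-initial words carry the normal form:
  word b1b4b2b3 has sign +1, contributing +[[[b1, b4], b2], b3]
  word b1b4b3b2 has sign -1, contributing -[[[b1, b4], b3], b2]


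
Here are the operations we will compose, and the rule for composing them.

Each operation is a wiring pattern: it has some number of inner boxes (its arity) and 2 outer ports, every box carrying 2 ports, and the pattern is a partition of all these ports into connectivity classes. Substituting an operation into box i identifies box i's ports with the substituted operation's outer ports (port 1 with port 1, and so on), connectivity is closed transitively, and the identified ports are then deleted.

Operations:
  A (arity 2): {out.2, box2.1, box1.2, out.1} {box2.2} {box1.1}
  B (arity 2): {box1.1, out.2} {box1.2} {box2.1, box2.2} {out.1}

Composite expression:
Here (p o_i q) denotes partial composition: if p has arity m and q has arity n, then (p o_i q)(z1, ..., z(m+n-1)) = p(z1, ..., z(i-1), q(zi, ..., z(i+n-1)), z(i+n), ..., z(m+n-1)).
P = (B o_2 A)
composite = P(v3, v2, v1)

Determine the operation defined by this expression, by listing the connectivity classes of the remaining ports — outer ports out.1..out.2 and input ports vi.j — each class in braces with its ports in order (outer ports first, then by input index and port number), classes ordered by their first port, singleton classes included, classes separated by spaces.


{out.1} {out.2, v3.1} {v1.1, v2.2} {v1.2} {v2.1} {v3.2}

Two ports join when wires chain via B-identified ports.
A over (v2, v1) gives {out.1, out.2, v1.1, v2.2} {v1.2} {v2.1}, out.j being that stage's outer ports
B over (v3, v2, v1) gives {out.1} {out.2, v3.1} {v1.1, v2.2} {v1.2} {v2.1} {v3.2}, out.j being that stage's outer ports
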